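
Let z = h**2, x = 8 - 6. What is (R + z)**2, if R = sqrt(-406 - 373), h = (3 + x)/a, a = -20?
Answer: -199423/256 + I*sqrt(779)/8 ≈ -779.0 + 3.4888*I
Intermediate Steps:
x = 2
h = -1/4 (h = (3 + 2)/(-20) = 5*(-1/20) = -1/4 ≈ -0.25000)
z = 1/16 (z = (-1/4)**2 = 1/16 ≈ 0.062500)
R = I*sqrt(779) (R = sqrt(-779) = I*sqrt(779) ≈ 27.911*I)
(R + z)**2 = (I*sqrt(779) + 1/16)**2 = (1/16 + I*sqrt(779))**2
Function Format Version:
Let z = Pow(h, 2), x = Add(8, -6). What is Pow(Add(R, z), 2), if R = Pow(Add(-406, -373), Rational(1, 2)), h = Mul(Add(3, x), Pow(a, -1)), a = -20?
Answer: Add(Rational(-199423, 256), Mul(Rational(1, 8), I, Pow(779, Rational(1, 2)))) ≈ Add(-779.00, Mul(3.4888, I))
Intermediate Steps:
x = 2
h = Rational(-1, 4) (h = Mul(Add(3, 2), Pow(-20, -1)) = Mul(5, Rational(-1, 20)) = Rational(-1, 4) ≈ -0.25000)
z = Rational(1, 16) (z = Pow(Rational(-1, 4), 2) = Rational(1, 16) ≈ 0.062500)
R = Mul(I, Pow(779, Rational(1, 2))) (R = Pow(-779, Rational(1, 2)) = Mul(I, Pow(779, Rational(1, 2))) ≈ Mul(27.911, I))
Pow(Add(R, z), 2) = Pow(Add(Mul(I, Pow(779, Rational(1, 2))), Rational(1, 16)), 2) = Pow(Add(Rational(1, 16), Mul(I, Pow(779, Rational(1, 2)))), 2)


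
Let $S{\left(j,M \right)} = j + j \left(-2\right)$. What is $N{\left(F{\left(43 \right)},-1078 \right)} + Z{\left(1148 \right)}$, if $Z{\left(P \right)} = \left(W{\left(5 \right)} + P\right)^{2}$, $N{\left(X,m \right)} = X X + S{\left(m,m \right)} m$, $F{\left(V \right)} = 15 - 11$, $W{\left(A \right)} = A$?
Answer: $167341$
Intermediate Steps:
$F{\left(V \right)} = 4$
$S{\left(j,M \right)} = - j$ ($S{\left(j,M \right)} = j - 2 j = - j$)
$N{\left(X,m \right)} = X^{2} - m^{2}$ ($N{\left(X,m \right)} = X X + - m m = X^{2} - m^{2}$)
$Z{\left(P \right)} = \left(5 + P\right)^{2}$
$N{\left(F{\left(43 \right)},-1078 \right)} + Z{\left(1148 \right)} = \left(4^{2} - \left(-1078\right)^{2}\right) + \left(5 + 1148\right)^{2} = \left(16 - 1162084\right) + 1153^{2} = \left(16 - 1162084\right) + 1329409 = -1162068 + 1329409 = 167341$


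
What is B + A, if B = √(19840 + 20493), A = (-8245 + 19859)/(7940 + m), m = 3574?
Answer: 5807/5757 + √40333 ≈ 201.84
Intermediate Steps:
A = 5807/5757 (A = (-8245 + 19859)/(7940 + 3574) = 11614/11514 = 11614*(1/11514) = 5807/5757 ≈ 1.0087)
B = √40333 ≈ 200.83
B + A = √40333 + 5807/5757 = 5807/5757 + √40333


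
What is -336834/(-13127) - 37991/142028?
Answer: 47341151495/1864401556 ≈ 25.392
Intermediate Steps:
-336834/(-13127) - 37991/142028 = -336834*(-1/13127) - 37991*1/142028 = 336834/13127 - 37991/142028 = 47341151495/1864401556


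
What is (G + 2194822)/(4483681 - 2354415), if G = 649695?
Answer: 2844517/2129266 ≈ 1.3359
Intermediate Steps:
(G + 2194822)/(4483681 - 2354415) = (649695 + 2194822)/(4483681 - 2354415) = 2844517/2129266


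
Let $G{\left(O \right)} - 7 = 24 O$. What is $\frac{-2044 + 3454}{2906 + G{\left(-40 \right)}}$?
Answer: $\frac{470}{651} \approx 0.72197$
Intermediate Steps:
$G{\left(O \right)} = 7 + 24 O$
$\frac{-2044 + 3454}{2906 + G{\left(-40 \right)}} = \frac{-2044 + 3454}{2906 + \left(7 + 24 \left(-40\right)\right)} = \frac{1410}{2906 + \left(7 - 960\right)} = \frac{1410}{2906 - 953} = \frac{1410}{1953} = 1410 \cdot \frac{1}{1953} = \frac{470}{651}$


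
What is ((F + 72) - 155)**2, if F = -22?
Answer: 11025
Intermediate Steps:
((F + 72) - 155)**2 = ((-22 + 72) - 155)**2 = (50 - 155)**2 = (-105)**2 = 11025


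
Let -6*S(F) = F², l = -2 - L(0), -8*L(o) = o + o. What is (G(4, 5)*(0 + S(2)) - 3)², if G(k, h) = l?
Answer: 25/9 ≈ 2.7778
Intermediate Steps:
L(o) = -o/4 (L(o) = -(o + o)/8 = -o/4)
l = -2 (l = -2 - (-1)*0/4 = -2 - 1*0 = -2 + 0 = -2)
S(F) = -F²/6
G(k, h) = -2
(G(4, 5)*(0 + S(2)) - 3)² = (-2*(0 - ⅙*2²) - 3)² = (-2*(0 - ⅙*4) - 3)² = (-2*(0 - ⅔) - 3)² = (-2*(-⅔) - 3)² = (4/3 - 3)² = (-5/3)² = 25/9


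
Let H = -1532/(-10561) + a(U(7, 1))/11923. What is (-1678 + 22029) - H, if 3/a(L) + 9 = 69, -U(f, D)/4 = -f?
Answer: 51251105865779/2518376060 ≈ 20351.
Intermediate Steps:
U(f, D) = 4*f (U(f, D) = -(-4)*f = 4*f)
a(L) = 1/20 (a(L) = 3/(-9 + 69) = 3/60 = 3*(1/60) = 1/20)
H = 365331281/2518376060 (H = -1532/(-10561) + (1/20)/11923 = -1532*(-1/10561) + (1/20)*(1/11923) = 1532/10561 + 1/238460 = 365331281/2518376060 ≈ 0.14507)
(-1678 + 22029) - H = (-1678 + 22029) - 1*365331281/2518376060 = 20351 - 365331281/2518376060 = 51251105865779/2518376060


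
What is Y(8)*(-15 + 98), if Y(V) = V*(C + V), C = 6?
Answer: 9296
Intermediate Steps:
Y(V) = V*(6 + V)
Y(8)*(-15 + 98) = (8*(6 + 8))*(-15 + 98) = (8*14)*83 = 112*83 = 9296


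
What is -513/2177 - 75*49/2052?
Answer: -3017717/1489068 ≈ -2.0266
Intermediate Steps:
-513/2177 - 75*49/2052 = -513*1/2177 - 3675*1/2052 = -513/2177 - 1225/684 = -3017717/1489068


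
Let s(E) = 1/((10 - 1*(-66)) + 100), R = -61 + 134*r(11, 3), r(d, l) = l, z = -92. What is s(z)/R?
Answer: 1/60016 ≈ 1.6662e-5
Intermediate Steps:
R = 341 (R = -61 + 134*3 = -61 + 402 = 341)
s(E) = 1/176 (s(E) = 1/((10 + 66) + 100) = 1/(76 + 100) = 1/176)
s(z)/R = (1/176)/341 = (1/176)*(1/341) = 1/60016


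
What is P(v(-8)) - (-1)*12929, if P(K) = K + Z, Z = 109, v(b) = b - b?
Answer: 13038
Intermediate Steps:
v(b) = 0
P(K) = 109 + K (P(K) = K + 109 = 109 + K)
P(v(-8)) - (-1)*12929 = (109 + 0) - (-1)*12929 = 109 - 1*(-12929) = 109 + 12929 = 13038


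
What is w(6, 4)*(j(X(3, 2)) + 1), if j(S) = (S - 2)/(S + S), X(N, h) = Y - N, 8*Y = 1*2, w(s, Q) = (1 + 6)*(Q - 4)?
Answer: 0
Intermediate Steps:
w(s, Q) = -28 + 7*Q (w(s, Q) = 7*(-4 + Q) = -28 + 7*Q)
Y = ¼ (Y = (1*2)/8 = (⅛)*2 = ¼ ≈ 0.25000)
X(N, h) = ¼ - N
j(S) = (-2 + S)/(2*S) (j(S) = (-2 + S)/((2*S)) = (-2 + S)*(1/(2*S)) = (-2 + S)/(2*S))
w(6, 4)*(j(X(3, 2)) + 1) = (-28 + 7*4)*((-2 + (¼ - 1*3))/(2*(¼ - 1*3)) + 1) = (-28 + 28)*((-2 + (¼ - 3))/(2*(¼ - 3)) + 1) = 0*((-2 - 11/4)/(2*(-11/4)) + 1) = 0*((½)*(-4/11)*(-19/4) + 1) = 0*(19/22 + 1) = 0*(41/22) = 0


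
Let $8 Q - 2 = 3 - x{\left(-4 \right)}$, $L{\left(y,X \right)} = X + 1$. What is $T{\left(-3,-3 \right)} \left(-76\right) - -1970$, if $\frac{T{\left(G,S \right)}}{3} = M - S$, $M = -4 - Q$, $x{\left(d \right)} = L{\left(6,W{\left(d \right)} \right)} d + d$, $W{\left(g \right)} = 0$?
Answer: $\frac{5137}{2} \approx 2568.5$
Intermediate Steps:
$L{\left(y,X \right)} = 1 + X$
$x{\left(d \right)} = 2 d$ ($x{\left(d \right)} = \left(1 + 0\right) d + d = 1 d + d = d + d = 2 d$)
$Q = \frac{13}{8}$ ($Q = \frac{1}{4} + \frac{3 - 2 \left(-4\right)}{8} = \frac{1}{4} + \frac{3 - -8}{8} = \frac{1}{4} + \frac{3 + 8}{8} = \frac{1}{4} + \frac{1}{8} \cdot 11 = \frac{1}{4} + \frac{11}{8} = \frac{13}{8} \approx 1.625$)
$M = - \frac{45}{8}$ ($M = -4 - \frac{13}{8} = - \frac{45}{8} \approx -5.625$)
$T{\left(G,S \right)} = - \frac{135}{8} - 3 S$ ($T{\left(G,S \right)} = 3 \left(- \frac{45}{8} - S\right) = - \frac{135}{8} - 3 S$)
$T{\left(-3,-3 \right)} \left(-76\right) - -1970 = \left(- \frac{135}{8} - -9\right) \left(-76\right) - -1970 = \left(- \frac{135}{8} + 9\right) \left(-76\right) + 1970 = \left(- \frac{63}{8}\right) \left(-76\right) + 1970 = \frac{1197}{2} + 1970 = \frac{5137}{2}$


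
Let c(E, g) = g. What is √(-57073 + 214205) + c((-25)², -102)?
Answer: -102 + 2*√39283 ≈ 294.40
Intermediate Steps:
√(-57073 + 214205) + c((-25)², -102) = √(-57073 + 214205) - 102 = √157132 - 102 = 2*√39283 - 102 = -102 + 2*√39283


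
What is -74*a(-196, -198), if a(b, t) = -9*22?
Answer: 14652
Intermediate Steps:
a(b, t) = -198
-74*a(-196, -198) = -74*(-198) = 14652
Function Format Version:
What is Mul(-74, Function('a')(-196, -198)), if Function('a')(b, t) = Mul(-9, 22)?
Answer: 14652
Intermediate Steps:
Function('a')(b, t) = -198
Mul(-74, Function('a')(-196, -198)) = Mul(-74, -198) = 14652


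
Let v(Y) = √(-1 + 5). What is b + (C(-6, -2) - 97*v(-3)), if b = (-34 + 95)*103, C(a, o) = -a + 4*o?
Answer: 6087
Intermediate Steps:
b = 6283 (b = 61*103 = 6283)
v(Y) = 2 (v(Y) = √4 = 2)
b + (C(-6, -2) - 97*v(-3)) = 6283 + ((-1*(-6) + 4*(-2)) - 97*2) = 6283 + ((6 - 8) - 194) = 6283 + (-2 - 194) = 6283 - 196 = 6087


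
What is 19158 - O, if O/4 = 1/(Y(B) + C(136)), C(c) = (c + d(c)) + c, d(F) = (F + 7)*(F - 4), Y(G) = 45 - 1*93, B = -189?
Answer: 91479449/4775 ≈ 19158.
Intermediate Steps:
Y(G) = -48 (Y(G) = 45 - 93 = -48)
d(F) = (-4 + F)*(7 + F) (d(F) = (7 + F)*(-4 + F) = (-4 + F)*(7 + F))
C(c) = -28 + c**2 + 5*c (C(c) = (c + (-28 + c**2 + 3*c)) + c = (-28 + c**2 + 4*c) + c = -28 + c**2 + 5*c)
O = 1/4775 (O = 4/(-48 + (-28 + 136**2 + 5*136)) = 4/(-48 + (-28 + 18496 + 680)) = 4/(-48 + 19148) = 4/19100 = 4*(1/19100) = 1/4775 ≈ 0.00020942)
19158 - O = 19158 - 1*1/4775 = 19158 - 1/4775 = 91479449/4775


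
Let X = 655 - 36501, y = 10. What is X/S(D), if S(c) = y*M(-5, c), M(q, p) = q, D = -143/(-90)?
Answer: 17923/25 ≈ 716.92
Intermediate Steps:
D = 143/90 (D = -143*(-1/90) = 143/90 ≈ 1.5889)
X = -35846
S(c) = -50 (S(c) = 10*(-5) = -50)
X/S(D) = -35846/(-50) = -35846*(-1/50) = 17923/25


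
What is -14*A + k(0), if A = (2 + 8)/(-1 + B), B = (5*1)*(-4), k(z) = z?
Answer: 20/3 ≈ 6.6667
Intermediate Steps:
B = -20 (B = 5*(-4) = -20)
A = -10/21 (A = (2 + 8)/(-1 - 20) = 10/(-21) = 10*(-1/21) = -10/21 ≈ -0.47619)
-14*A + k(0) = -14*(-10/21) + 0 = 20/3 + 0 = 20/3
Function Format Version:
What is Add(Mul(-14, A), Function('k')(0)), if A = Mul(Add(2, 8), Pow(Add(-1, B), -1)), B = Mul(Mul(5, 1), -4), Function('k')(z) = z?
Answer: Rational(20, 3) ≈ 6.6667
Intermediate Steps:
B = -20 (B = Mul(5, -4) = -20)
A = Rational(-10, 21) (A = Mul(Add(2, 8), Pow(Add(-1, -20), -1)) = Mul(10, Pow(-21, -1)) = Mul(10, Rational(-1, 21)) = Rational(-10, 21) ≈ -0.47619)
Add(Mul(-14, A), Function('k')(0)) = Add(Mul(-14, Rational(-10, 21)), 0) = Add(Rational(20, 3), 0) = Rational(20, 3)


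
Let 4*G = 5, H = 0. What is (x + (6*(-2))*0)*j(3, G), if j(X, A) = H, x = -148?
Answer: 0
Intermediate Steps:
G = 5/4 (G = (1/4)*5 = 5/4 ≈ 1.2500)
j(X, A) = 0
(x + (6*(-2))*0)*j(3, G) = (-148 + (6*(-2))*0)*0 = (-148 - 12*0)*0 = (-148 + 0)*0 = -148*0 = 0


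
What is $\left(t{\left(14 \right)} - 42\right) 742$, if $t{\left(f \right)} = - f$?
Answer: $-41552$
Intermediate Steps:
$\left(t{\left(14 \right)} - 42\right) 742 = \left(\left(-1\right) 14 - 42\right) 742 = \left(-14 - 42\right) 742 = \left(-56\right) 742 = -41552$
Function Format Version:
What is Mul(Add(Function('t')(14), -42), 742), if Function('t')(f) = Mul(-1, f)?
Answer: -41552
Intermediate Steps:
Mul(Add(Function('t')(14), -42), 742) = Mul(Add(Mul(-1, 14), -42), 742) = Mul(Add(-14, -42), 742) = Mul(-56, 742) = -41552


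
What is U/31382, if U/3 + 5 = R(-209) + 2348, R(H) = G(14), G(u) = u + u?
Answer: 7113/31382 ≈ 0.22666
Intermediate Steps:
G(u) = 2*u
R(H) = 28 (R(H) = 2*14 = 28)
U = 7113 (U = -15 + 3*(28 + 2348) = -15 + 3*2376 = -15 + 7128 = 7113)
U/31382 = 7113/31382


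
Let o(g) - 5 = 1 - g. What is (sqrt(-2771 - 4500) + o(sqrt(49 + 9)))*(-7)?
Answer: -42 + 7*sqrt(58) - 7*I*sqrt(7271) ≈ 11.31 - 596.89*I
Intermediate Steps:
o(g) = 6 - g (o(g) = 5 + (1 - g) = 6 - g)
(sqrt(-2771 - 4500) + o(sqrt(49 + 9)))*(-7) = (sqrt(-2771 - 4500) + (6 - sqrt(49 + 9)))*(-7) = (sqrt(-7271) + (6 - sqrt(58)))*(-7) = (I*sqrt(7271) + (6 - sqrt(58)))*(-7) = (6 - sqrt(58) + I*sqrt(7271))*(-7) = -42 + 7*sqrt(58) - 7*I*sqrt(7271)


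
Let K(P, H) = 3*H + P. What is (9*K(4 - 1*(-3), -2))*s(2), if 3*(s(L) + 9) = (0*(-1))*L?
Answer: -81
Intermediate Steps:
s(L) = -9 (s(L) = -9 + ((0*(-1))*L)/3 = -9 + (0*L)/3 = -9 + (1/3)*0 = -9 + 0 = -9)
K(P, H) = P + 3*H
(9*K(4 - 1*(-3), -2))*s(2) = (9*((4 - 1*(-3)) + 3*(-2)))*(-9) = (9*((4 + 3) - 6))*(-9) = (9*(7 - 6))*(-9) = (9*1)*(-9) = 9*(-9) = -81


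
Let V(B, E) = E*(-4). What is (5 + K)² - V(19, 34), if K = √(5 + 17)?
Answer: 183 + 10*√22 ≈ 229.90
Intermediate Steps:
V(B, E) = -4*E
K = √22 ≈ 4.6904
(5 + K)² - V(19, 34) = (5 + √22)² - (-4)*34 = (5 + √22)² - 1*(-136) = (5 + √22)² + 136 = 136 + (5 + √22)²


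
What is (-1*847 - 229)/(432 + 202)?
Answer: -538/317 ≈ -1.6972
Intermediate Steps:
(-1*847 - 229)/(432 + 202) = (-847 - 229)/634 = -1076*1/634 = -538/317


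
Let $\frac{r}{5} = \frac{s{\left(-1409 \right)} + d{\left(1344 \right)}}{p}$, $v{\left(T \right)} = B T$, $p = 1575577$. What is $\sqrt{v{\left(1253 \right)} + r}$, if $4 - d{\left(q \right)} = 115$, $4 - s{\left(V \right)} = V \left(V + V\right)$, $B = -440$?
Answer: $\frac{3 i \sqrt{152072410076685705}}{1575577} \approx 742.52 i$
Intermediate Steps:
$s{\left(V \right)} = 4 - 2 V^{2}$ ($s{\left(V \right)} = 4 - V \left(V + V\right) = 4 - V 2 V = 4 - 2 V^{2}$)
$d{\left(q \right)} = -111$ ($d{\left(q \right)} = 4 - 115 = -111$)
$v{\left(T \right)} = - 440 T$
$r = - \frac{19853345}{1575577}$ ($r = 5 \frac{\left(4 - 2 \left(-1409\right)^{2}\right) - 111}{1575577} = 5 \left(\left(4 - 3970562\right) - 111\right) \frac{1}{1575577} = 5 \left(-3970558 - 111\right) \frac{1}{1575577} = 5 \left(\left(-3970669\right) \frac{1}{1575577}\right) = 5 \left(- \frac{3970669}{1575577}\right) = - \frac{19853345}{1575577} \approx -12.601$)
$\sqrt{v{\left(1253 \right)} + r} = \sqrt{\left(-440\right) 1253 - \frac{19853345}{1575577}} = \sqrt{-551320 - \frac{19853345}{1575577}} = \sqrt{- \frac{868666964985}{1575577}} = \frac{3 i \sqrt{152072410076685705}}{1575577}$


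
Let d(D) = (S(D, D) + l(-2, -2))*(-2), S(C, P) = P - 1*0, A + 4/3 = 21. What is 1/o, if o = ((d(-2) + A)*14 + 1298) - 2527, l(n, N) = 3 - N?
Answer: -3/3113 ≈ -0.00096370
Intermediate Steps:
A = 59/3 (A = -4/3 + 21 = 59/3 ≈ 19.667)
S(C, P) = P (S(C, P) = P + 0 = P)
d(D) = -10 - 2*D (d(D) = (D + (3 - 1*(-2)))*(-2) = (D + (3 + 2))*(-2) = (D + 5)*(-2) = (5 + D)*(-2) = -10 - 2*D)
o = -3113/3 (o = (((-10 - 2*(-2)) + 59/3)*14 + 1298) - 2527 = (((-10 + 4) + 59/3)*14 + 1298) - 2527 = ((-6 + 59/3)*14 + 1298) - 2527 = ((41/3)*14 + 1298) - 2527 = (574/3 + 1298) - 2527 = 4468/3 - 2527 = -3113/3 ≈ -1037.7)
1/o = 1/(-3113/3) = -3/3113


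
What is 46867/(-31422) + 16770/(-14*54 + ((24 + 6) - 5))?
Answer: -13051319/534174 ≈ -24.433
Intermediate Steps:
46867/(-31422) + 16770/(-14*54 + ((24 + 6) - 5)) = 46867*(-1/31422) + 16770/(-756 + (30 - 5)) = -46867/31422 + 16770/(-756 + 25) = -46867/31422 + 16770/(-731) = -46867/31422 + 16770*(-1/731) = -46867/31422 - 390/17 = -13051319/534174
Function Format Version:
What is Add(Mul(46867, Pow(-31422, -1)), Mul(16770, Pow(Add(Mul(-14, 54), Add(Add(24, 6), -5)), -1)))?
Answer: Rational(-13051319, 534174) ≈ -24.433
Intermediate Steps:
Add(Mul(46867, Pow(-31422, -1)), Mul(16770, Pow(Add(Mul(-14, 54), Add(Add(24, 6), -5)), -1))) = Add(Mul(46867, Rational(-1, 31422)), Mul(16770, Pow(Add(-756, Add(30, -5)), -1))) = Add(Rational(-46867, 31422), Mul(16770, Pow(Add(-756, 25), -1))) = Add(Rational(-46867, 31422), Mul(16770, Pow(-731, -1))) = Add(Rational(-46867, 31422), Mul(16770, Rational(-1, 731))) = Add(Rational(-46867, 31422), Rational(-390, 17)) = Rational(-13051319, 534174)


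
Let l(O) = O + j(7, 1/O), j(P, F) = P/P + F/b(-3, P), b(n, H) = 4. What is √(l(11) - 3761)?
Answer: I*√1814505/22 ≈ 61.229*I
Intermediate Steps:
j(P, F) = 1 + F/4 (j(P, F) = P/P + F/4 = 1 + F*(¼) = 1 + F/4)
l(O) = 1 + O + 1/(4*O) (l(O) = O + (1 + 1/(4*O)) = 1 + O + 1/(4*O))
√(l(11) - 3761) = √((1 + 11 + (¼)/11) - 3761) = √((1 + 11 + (¼)*(1/11)) - 3761) = √((1 + 11 + 1/44) - 3761) = √(529/44 - 3761) = √(-164955/44) = I*√1814505/22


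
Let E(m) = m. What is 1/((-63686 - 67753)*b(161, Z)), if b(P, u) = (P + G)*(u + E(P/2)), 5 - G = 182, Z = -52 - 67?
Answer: -1/80966424 ≈ -1.2351e-8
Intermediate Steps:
Z = -119
G = -177 (G = 5 - 1*182 = 5 - 182 = -177)
b(P, u) = (-177 + P)*(u + P/2) (b(P, u) = (P - 177)*(u + P/2) = (-177 + P)*(u + P*(½)) = (-177 + P)*(u + P/2))
1/((-63686 - 67753)*b(161, Z)) = 1/((-63686 - 67753)*((½)*161² - 177*(-119) - 177/2*161 + 161*(-119))) = 1/((-131439)*((½)*25921 + 21063 - 28497/2 - 19159)) = -1/(131439*(25921/2 + 21063 - 28497/2 - 19159)) = -1/131439/616 = -1/131439*1/616 = -1/80966424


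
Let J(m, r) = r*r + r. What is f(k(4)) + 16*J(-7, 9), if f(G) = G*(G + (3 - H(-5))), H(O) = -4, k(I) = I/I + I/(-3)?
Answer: 12940/9 ≈ 1437.8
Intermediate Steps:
k(I) = 1 - I/3 (k(I) = 1 + I*(-⅓) = 1 - I/3)
J(m, r) = r + r² (J(m, r) = r² + r = r + r²)
f(G) = G*(7 + G) (f(G) = G*(G + (3 - 1*(-4))) = G*(G + (3 + 4)) = G*(G + 7) = G*(7 + G))
f(k(4)) + 16*J(-7, 9) = (1 - ⅓*4)*(7 + (1 - ⅓*4)) + 16*(9*(1 + 9)) = (1 - 4/3)*(7 + (1 - 4/3)) + 16*(9*10) = -(7 - ⅓)/3 + 16*90 = -⅓*20/3 + 1440 = -20/9 + 1440 = 12940/9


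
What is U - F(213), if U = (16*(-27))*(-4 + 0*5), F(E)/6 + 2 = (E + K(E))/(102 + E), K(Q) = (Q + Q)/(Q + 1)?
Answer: 6500964/3745 ≈ 1735.9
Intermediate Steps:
K(Q) = 2*Q/(1 + Q) (K(Q) = (2*Q)/(1 + Q) = 2*Q/(1 + Q))
F(E) = -12 + 6*(E + 2*E/(1 + E))/(102 + E) (F(E) = -12 + 6*((E + 2*E/(1 + E))/(102 + E)) = -12 + 6*(E + 2*E/(1 + E))/(102 + E))
U = 1728 (U = -432*(-4 + 0) = -432*(-4) = 1728)
U - F(213) = 1728 - 6*(2*213 - (1 + 213)*(204 + 213))/((1 + 213)*(102 + 213)) = 1728 - 6*(426 - 1*214*417)/(214*315) = 1728 - 6*(426 - 89238)/(214*315) = 1728 - 6*(-88812)/(214*315) = 1728 - 1*(-29604/3745) = 1728 + 29604/3745 = 6500964/3745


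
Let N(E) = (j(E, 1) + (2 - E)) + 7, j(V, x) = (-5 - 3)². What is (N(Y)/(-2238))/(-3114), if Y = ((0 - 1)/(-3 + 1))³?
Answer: 583/55753056 ≈ 1.0457e-5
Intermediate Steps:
j(V, x) = 64 (j(V, x) = (-8)² = 64)
Y = ⅛ (Y = (-1/(-2))³ = (-1*(-½))³ = (½)³ = ⅛ ≈ 0.12500)
N(E) = 73 - E (N(E) = (64 + (2 - E)) + 7 = (66 - E) + 7 = 73 - E)
(N(Y)/(-2238))/(-3114) = ((73 - 1*⅛)/(-2238))/(-3114) = ((73 - ⅛)*(-1/2238))*(-1/3114) = ((583/8)*(-1/2238))*(-1/3114) = -583/17904*(-1/3114) = 583/55753056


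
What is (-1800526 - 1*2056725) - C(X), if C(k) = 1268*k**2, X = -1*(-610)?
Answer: -475680051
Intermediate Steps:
X = 610
(-1800526 - 1*2056725) - C(X) = (-1800526 - 1*2056725) - 1268*610**2 = (-1800526 - 2056725) - 1268*372100 = -3857251 - 1*471822800 = -3857251 - 471822800 = -475680051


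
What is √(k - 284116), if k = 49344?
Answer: 2*I*√58693 ≈ 484.53*I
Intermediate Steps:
√(k - 284116) = √(49344 - 284116) = √(-234772) = 2*I*√58693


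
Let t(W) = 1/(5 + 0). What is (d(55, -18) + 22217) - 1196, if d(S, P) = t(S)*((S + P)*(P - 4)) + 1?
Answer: 104296/5 ≈ 20859.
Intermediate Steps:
t(W) = 1/5
d(S, P) = 1 + (-4 + P)*(P + S)/5 (d(S, P) = ((S + P)*(P - 4))/5 + 1 = ((P + S)*(-4 + P))/5 + 1 = ((-4 + P)*(P + S))/5 + 1 = (-4 + P)*(P + S)/5 + 1 = 1 + (-4 + P)*(P + S)/5)
(d(55, -18) + 22217) - 1196 = ((1 - 4/5*(-18) - 4/5*55 + (1/5)*(-18)**2 + (1/5)*(-18)*55) + 22217) - 1196 = ((1 + 72/5 - 44 + (1/5)*324 - 198) + 22217) - 1196 = ((1 + 72/5 - 44 + 324/5 - 198) + 22217) - 1196 = (-809/5 + 22217) - 1196 = 110276/5 - 1196 = 104296/5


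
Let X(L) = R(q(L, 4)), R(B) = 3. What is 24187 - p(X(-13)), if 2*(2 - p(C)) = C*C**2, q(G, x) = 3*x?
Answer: 48397/2 ≈ 24199.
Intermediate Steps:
X(L) = 3
p(C) = 2 - C**3/2 (p(C) = 2 - C*C**2/2 = 2 - C**3/2)
24187 - p(X(-13)) = 24187 - (2 - 1/2*3**3) = 24187 - (2 - 1/2*27) = 24187 - (2 - 27/2) = 24187 - 1*(-23/2) = 24187 + 23/2 = 48397/2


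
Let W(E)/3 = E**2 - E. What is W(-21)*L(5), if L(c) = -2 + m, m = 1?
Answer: -1386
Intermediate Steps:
W(E) = -3*E + 3*E**2 (W(E) = 3*(E**2 - E) = -3*E + 3*E**2)
L(c) = -1 (L(c) = -2 + 1 = -1)
W(-21)*L(5) = (3*(-21)*(-1 - 21))*(-1) = (3*(-21)*(-22))*(-1) = 1386*(-1) = -1386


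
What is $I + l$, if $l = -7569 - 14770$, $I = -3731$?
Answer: $-26070$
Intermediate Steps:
$l = -22339$
$I + l = -3731 - 22339 = -26070$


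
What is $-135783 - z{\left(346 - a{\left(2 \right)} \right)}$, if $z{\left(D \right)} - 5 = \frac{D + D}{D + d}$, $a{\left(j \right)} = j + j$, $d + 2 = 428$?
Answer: $- \frac{8690489}{64} \approx -1.3579 \cdot 10^{5}$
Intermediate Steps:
$d = 426$ ($d = -2 + 428 = 426$)
$a{\left(j \right)} = 2 j$
$z{\left(D \right)} = 5 + \frac{2 D}{426 + D}$ ($z{\left(D \right)} = 5 + \frac{D + D}{D + 426} = 5 + \frac{2 D}{426 + D}$)
$-135783 - z{\left(346 - a{\left(2 \right)} \right)} = -135783 - \frac{2130 + 7 \left(346 - 2 \cdot 2\right)}{426 + \left(346 - 2 \cdot 2\right)} = -135783 - \frac{2130 + 7 \left(346 - 4\right)}{426 + \left(346 - 4\right)} = -135783 - \frac{2130 + 7 \cdot 342}{426 + 342} = -135783 - \frac{2130 + 2394}{768} = -135783 - \frac{1}{768} \cdot 4524 = -135783 - \frac{377}{64} = - \frac{8690489}{64}$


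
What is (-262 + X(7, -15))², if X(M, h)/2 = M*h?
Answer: 222784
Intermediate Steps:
X(M, h) = 2*M*h (X(M, h) = 2*(M*h) = 2*M*h)
(-262 + X(7, -15))² = (-262 + 2*7*(-15))² = (-262 - 210)² = (-472)² = 222784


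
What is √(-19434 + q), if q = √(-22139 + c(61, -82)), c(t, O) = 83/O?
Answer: √(-130674216 + 82*I*√148869442)/82 ≈ 0.53367 + 139.41*I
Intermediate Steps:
q = I*√148869442/82 (q = √(-22139 + 83/(-82)) = √(-22139 + 83*(-1/82)) = √(-22139 - 83/82) = √(-1815481/82) = I*√148869442/82 ≈ 148.8*I)
√(-19434 + q) = √(-19434 + I*√148869442/82)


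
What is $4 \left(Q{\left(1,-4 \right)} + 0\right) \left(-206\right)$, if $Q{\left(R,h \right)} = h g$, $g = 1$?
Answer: $3296$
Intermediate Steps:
$Q{\left(R,h \right)} = h$ ($Q{\left(R,h \right)} = h 1 = h$)
$4 \left(Q{\left(1,-4 \right)} + 0\right) \left(-206\right) = 4 \left(-4 + 0\right) \left(-206\right) = 4 \left(-4\right) \left(-206\right) = \left(-16\right) \left(-206\right) = 3296$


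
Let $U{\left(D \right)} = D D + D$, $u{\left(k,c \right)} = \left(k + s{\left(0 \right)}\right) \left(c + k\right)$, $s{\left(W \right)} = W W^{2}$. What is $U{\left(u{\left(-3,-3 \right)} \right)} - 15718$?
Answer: $-15376$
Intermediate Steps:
$s{\left(W \right)} = W^{3}$
$u{\left(k,c \right)} = k \left(c + k\right)$ ($u{\left(k,c \right)} = \left(k + 0^{3}\right) \left(c + k\right) = \left(k + 0\right) \left(c + k\right) = k \left(c + k\right)$)
$U{\left(D \right)} = D + D^{2}$ ($U{\left(D \right)} = D^{2} + D = D + D^{2}$)
$U{\left(u{\left(-3,-3 \right)} \right)} - 15718 = - 3 \left(-3 - 3\right) \left(1 - 3 \left(-3 - 3\right)\right) - 15718 = \left(-3\right) \left(-6\right) \left(1 - -18\right) - 15718 = 18 \left(1 + 18\right) - 15718 = 18 \cdot 19 - 15718 = 342 - 15718 = -15376$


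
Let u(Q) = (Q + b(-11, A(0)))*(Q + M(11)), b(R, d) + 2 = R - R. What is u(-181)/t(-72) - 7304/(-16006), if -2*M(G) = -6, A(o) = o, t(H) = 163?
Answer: 261284998/1304489 ≈ 200.30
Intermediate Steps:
b(R, d) = -2 (b(R, d) = -2 + (R - R) = -2 + 0 = -2)
M(G) = 3 (M(G) = -1/2*(-6) = 3)
u(Q) = (-2 + Q)*(3 + Q) (u(Q) = (Q - 2)*(Q + 3) = (-2 + Q)*(3 + Q))
u(-181)/t(-72) - 7304/(-16006) = (-6 - 181 + (-181)**2)/163 - 7304/(-16006) = (-6 - 181 + 32761)*(1/163) - 7304*(-1/16006) = 32574*(1/163) + 3652/8003 = 32574/163 + 3652/8003 = 261284998/1304489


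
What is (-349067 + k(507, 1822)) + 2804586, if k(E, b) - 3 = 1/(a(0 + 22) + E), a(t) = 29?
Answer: 1316159793/536 ≈ 2.4555e+6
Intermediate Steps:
k(E, b) = 3 + 1/(29 + E)
(-349067 + k(507, 1822)) + 2804586 = (-349067 + (88 + 3*507)/(29 + 507)) + 2804586 = (-349067 + (88 + 1521)/536) + 2804586 = (-349067 + (1/536)*1609) + 2804586 = (-349067 + 1609/536) + 2804586 = -187098303/536 + 2804586 = 1316159793/536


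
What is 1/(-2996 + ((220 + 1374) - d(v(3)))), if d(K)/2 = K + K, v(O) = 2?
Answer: -1/1410 ≈ -0.00070922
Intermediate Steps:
d(K) = 4*K (d(K) = 2*(K + K) = 2*(2*K) = 4*K)
1/(-2996 + ((220 + 1374) - d(v(3)))) = 1/(-2996 + ((220 + 1374) - 4*2)) = 1/(-2996 + (1594 - 1*8)) = 1/(-2996 + (1594 - 8)) = 1/(-2996 + 1586) = 1/(-1410) = -1/1410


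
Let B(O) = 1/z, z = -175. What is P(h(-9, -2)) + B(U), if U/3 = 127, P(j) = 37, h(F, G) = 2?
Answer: 6474/175 ≈ 36.994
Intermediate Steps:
U = 381 (U = 3*127 = 381)
B(O) = -1/175 (B(O) = 1/(-175) = -1/175)
P(h(-9, -2)) + B(U) = 37 - 1/175 = 6474/175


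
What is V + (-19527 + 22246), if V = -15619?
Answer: -12900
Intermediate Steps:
V + (-19527 + 22246) = -15619 + (-19527 + 22246) = -15619 + 2719 = -12900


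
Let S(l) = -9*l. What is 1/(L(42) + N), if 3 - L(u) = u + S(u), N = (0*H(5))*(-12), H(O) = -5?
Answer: 1/339 ≈ 0.0029499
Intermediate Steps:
N = 0 (N = (0*(-5))*(-12) = 0*(-12) = 0)
L(u) = 3 + 8*u (L(u) = 3 - (u - 9*u) = 3 - (-8)*u = 3 + 8*u)
1/(L(42) + N) = 1/((3 + 8*42) + 0) = 1/((3 + 336) + 0) = 1/(339 + 0) = 1/339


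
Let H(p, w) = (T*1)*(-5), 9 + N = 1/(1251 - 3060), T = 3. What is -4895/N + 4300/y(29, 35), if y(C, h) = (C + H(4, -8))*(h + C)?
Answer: 142931105/260512 ≈ 548.65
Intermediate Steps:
N = -16282/1809 (N = -9 + 1/(1251 - 3060) = -9 + 1/(-1809) = -9 - 1/1809 = -16282/1809 ≈ -9.0005)
H(p, w) = -15 (H(p, w) = (3*1)*(-5) = 3*(-5) = -15)
y(C, h) = (-15 + C)*(C + h) (y(C, h) = (C - 15)*(h + C) = (-15 + C)*(C + h))
-4895/N + 4300/y(29, 35) = -4895/(-16282/1809) + 4300/(29² - 15*29 - 15*35 + 29*35) = -4895*(-1809/16282) + 4300/(841 - 435 - 525 + 1015) = 8855055/16282 + 4300/896 = 8855055/16282 + 4300*(1/896) = 8855055/16282 + 1075/224 = 142931105/260512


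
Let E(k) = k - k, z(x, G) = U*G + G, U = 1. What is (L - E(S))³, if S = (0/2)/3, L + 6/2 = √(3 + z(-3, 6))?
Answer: -162 + 42*√15 ≈ 0.66530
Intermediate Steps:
z(x, G) = 2*G (z(x, G) = 1*G + G = G + G = 2*G)
L = -3 + √15 (L = -3 + √(3 + 2*6) = -3 + √(3 + 12) = -3 + √15 ≈ 0.87298)
S = 0 (S = (0*(½))*(⅓) = 0*(⅓) = 0)
E(k) = 0
(L - E(S))³ = ((-3 + √15) - 1*0)³ = ((-3 + √15) + 0)³ = (-3 + √15)³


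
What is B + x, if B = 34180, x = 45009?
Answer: 79189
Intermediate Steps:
B + x = 34180 + 45009 = 79189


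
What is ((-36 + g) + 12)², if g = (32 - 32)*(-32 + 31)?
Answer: 576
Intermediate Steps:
g = 0 (g = 0*(-1) = 0)
((-36 + g) + 12)² = ((-36 + 0) + 12)² = (-36 + 12)² = (-24)² = 576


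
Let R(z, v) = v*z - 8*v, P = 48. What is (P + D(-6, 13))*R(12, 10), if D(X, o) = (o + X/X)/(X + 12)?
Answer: 6040/3 ≈ 2013.3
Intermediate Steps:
D(X, o) = (1 + o)/(12 + X) (D(X, o) = (o + 1)/(12 + X) = (1 + o)/(12 + X))
R(z, v) = -8*v + v*z
(P + D(-6, 13))*R(12, 10) = (48 + (1 + 13)/(12 - 6))*(10*(-8 + 12)) = (48 + 14/6)*(10*4) = (48 + (⅙)*14)*40 = (48 + 7/3)*40 = (151/3)*40 = 6040/3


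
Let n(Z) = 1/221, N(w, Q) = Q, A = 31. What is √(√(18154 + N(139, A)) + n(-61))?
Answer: √(221 + 48841*√18185)/221 ≈ 11.613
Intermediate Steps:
n(Z) = 1/221
√(√(18154 + N(139, A)) + n(-61)) = √(√(18154 + 31) + 1/221) = √(√18185 + 1/221) = √(1/221 + √18185)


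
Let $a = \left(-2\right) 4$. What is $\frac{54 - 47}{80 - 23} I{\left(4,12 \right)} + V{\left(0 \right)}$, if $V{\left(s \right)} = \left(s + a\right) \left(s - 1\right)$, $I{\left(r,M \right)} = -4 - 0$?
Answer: $\frac{428}{57} \approx 7.5088$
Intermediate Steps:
$a = -8$
$I{\left(r,M \right)} = -4$ ($I{\left(r,M \right)} = -4 + 0 = -4$)
$V{\left(s \right)} = \left(-1 + s\right) \left(-8 + s\right)$ ($V{\left(s \right)} = \left(s - 8\right) \left(s - 1\right) = \left(-8 + s\right) \left(-1 + s\right) = \left(-1 + s\right) \left(-8 + s\right)$)
$\frac{54 - 47}{80 - 23} I{\left(4,12 \right)} + V{\left(0 \right)} = \frac{54 - 47}{80 - 23} \left(-4\right) + \left(8 + 0^{2} - 0\right) = \frac{7}{57} \left(-4\right) + \left(8 + 0 + 0\right) = 7 \cdot \frac{1}{57} \left(-4\right) + 8 = \frac{7}{57} \left(-4\right) + 8 = - \frac{28}{57} + 8 = \frac{428}{57}$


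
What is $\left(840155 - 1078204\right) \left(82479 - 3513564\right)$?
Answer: $816766353165$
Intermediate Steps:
$\left(840155 - 1078204\right) \left(82479 - 3513564\right) = - 238049 \left(82479 - 3513564\right) = \left(-238049\right) \left(-3431085\right) = 816766353165$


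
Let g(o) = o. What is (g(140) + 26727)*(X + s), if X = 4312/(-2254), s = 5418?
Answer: 3346822190/23 ≈ 1.4551e+8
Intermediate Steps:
X = -44/23 (X = 4312*(-1/2254) = -44/23 ≈ -1.9130)
(g(140) + 26727)*(X + s) = (140 + 26727)*(-44/23 + 5418) = 26867*(124570/23) = 3346822190/23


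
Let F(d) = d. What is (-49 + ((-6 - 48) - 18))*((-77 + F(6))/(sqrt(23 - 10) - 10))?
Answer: -85910/87 - 8591*sqrt(13)/87 ≈ -1343.5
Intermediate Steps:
(-49 + ((-6 - 48) - 18))*((-77 + F(6))/(sqrt(23 - 10) - 10)) = (-49 + ((-6 - 48) - 18))*((-77 + 6)/(sqrt(23 - 10) - 10)) = (-49 + (-54 - 18))*(-71/(sqrt(13) - 10)) = (-49 - 72)*(-71/(-10 + sqrt(13))) = -(-8591)/(-10 + sqrt(13)) = 8591/(-10 + sqrt(13))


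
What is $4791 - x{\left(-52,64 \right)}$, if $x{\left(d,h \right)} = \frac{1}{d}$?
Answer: $\frac{249133}{52} \approx 4791.0$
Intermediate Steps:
$4791 - x{\left(-52,64 \right)} = 4791 - \frac{1}{-52} = 4791 - - \frac{1}{52} = 4791 + \frac{1}{52} = \frac{249133}{52}$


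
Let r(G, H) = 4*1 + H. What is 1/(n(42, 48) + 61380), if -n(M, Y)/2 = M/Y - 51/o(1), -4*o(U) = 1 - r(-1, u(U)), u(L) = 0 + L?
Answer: 4/245921 ≈ 1.6265e-5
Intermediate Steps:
u(L) = L
r(G, H) = 4 + H
o(U) = ¾ + U/4 (o(U) = -(1 - (4 + U))/4 = -(1 + (-4 - U))/4 = -(-3 - U)/4 = ¾ + U/4)
n(M, Y) = 102 - 2*M/Y (n(M, Y) = -2*(M/Y - 51/(¾ + (¼)*1)) = -2*(M/Y - 51/(¾ + ¼)) = -2*(M/Y - 51/1) = -2*(M/Y - 51*1) = -2*(M/Y - 51) = -2*(-51 + M/Y) = 102 - 2*M/Y)
1/(n(42, 48) + 61380) = 1/((102 - 2*42/48) + 61380) = 1/((102 - 2*42*1/48) + 61380) = 1/((102 - 7/4) + 61380) = 1/(401/4 + 61380) = 1/(245921/4) = 4/245921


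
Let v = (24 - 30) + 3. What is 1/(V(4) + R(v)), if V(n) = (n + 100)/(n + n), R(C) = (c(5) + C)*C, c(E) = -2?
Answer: 1/28 ≈ 0.035714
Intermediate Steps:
v = -3 (v = -6 + 3 = -3)
R(C) = C*(-2 + C) (R(C) = (-2 + C)*C = C*(-2 + C))
V(n) = (100 + n)/(2*n) (V(n) = (100 + n)/((2*n)) = (100 + n)*(1/(2*n)) = (100 + n)/(2*n))
1/(V(4) + R(v)) = 1/((1/2)*(100 + 4)/4 - 3*(-2 - 3)) = 1/((1/2)*(1/4)*104 - 3*(-5)) = 1/(13 + 15) = 1/28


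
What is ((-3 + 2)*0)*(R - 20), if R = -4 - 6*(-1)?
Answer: 0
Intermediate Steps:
R = 2 (R = -4 + 6 = 2)
((-3 + 2)*0)*(R - 20) = ((-3 + 2)*0)*(2 - 20) = -1*0*(-18) = 0*(-18) = 0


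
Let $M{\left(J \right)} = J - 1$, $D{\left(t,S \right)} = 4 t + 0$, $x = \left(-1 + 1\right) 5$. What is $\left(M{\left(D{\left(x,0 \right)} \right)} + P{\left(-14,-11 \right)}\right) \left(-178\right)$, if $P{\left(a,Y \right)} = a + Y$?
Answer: $4628$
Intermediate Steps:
$x = 0$ ($x = 0 \cdot 5 = 0$)
$D{\left(t,S \right)} = 4 t$
$P{\left(a,Y \right)} = Y + a$
$M{\left(J \right)} = -1 + J$ ($M{\left(J \right)} = J - 1 = -1 + J$)
$\left(M{\left(D{\left(x,0 \right)} \right)} + P{\left(-14,-11 \right)}\right) \left(-178\right) = \left(\left(-1 + 4 \cdot 0\right) - 25\right) \left(-178\right) = \left(\left(-1 + 0\right) - 25\right) \left(-178\right) = \left(-1 - 25\right) \left(-178\right) = \left(-26\right) \left(-178\right) = 4628$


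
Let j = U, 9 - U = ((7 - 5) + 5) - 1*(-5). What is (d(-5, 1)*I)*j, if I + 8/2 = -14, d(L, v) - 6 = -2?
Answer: 216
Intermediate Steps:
d(L, v) = 4 (d(L, v) = 6 - 2 = 4)
U = -3 (U = 9 - (((7 - 5) + 5) - 1*(-5)) = 9 - ((2 + 5) + 5) = 9 - (7 + 5) = 9 - 1*12 = 9 - 12 = -3)
j = -3
I = -18 (I = -4 - 14 = -18)
(d(-5, 1)*I)*j = (4*(-18))*(-3) = -72*(-3) = 216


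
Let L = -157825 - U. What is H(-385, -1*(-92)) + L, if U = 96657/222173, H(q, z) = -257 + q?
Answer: -35207185448/222173 ≈ -1.5847e+5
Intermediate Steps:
U = 96657/222173 (U = 96657*(1/222173) = 96657/222173 ≈ 0.43505)
L = -35064550382/222173 (L = -157825 - 1*96657/222173 = -157825 - 96657/222173 = -35064550382/222173 ≈ -1.5783e+5)
H(-385, -1*(-92)) + L = (-257 - 385) - 35064550382/222173 = -642 - 35064550382/222173 = -35207185448/222173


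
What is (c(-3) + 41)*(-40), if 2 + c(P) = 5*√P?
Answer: -1560 - 200*I*√3 ≈ -1560.0 - 346.41*I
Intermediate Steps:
c(P) = -2 + 5*√P
(c(-3) + 41)*(-40) = ((-2 + 5*√(-3)) + 41)*(-40) = ((-2 + 5*(I*√3)) + 41)*(-40) = ((-2 + 5*I*√3) + 41)*(-40) = (39 + 5*I*√3)*(-40) = -1560 - 200*I*√3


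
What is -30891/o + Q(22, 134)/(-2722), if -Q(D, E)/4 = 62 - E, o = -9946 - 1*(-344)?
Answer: 40659963/13068322 ≈ 3.1113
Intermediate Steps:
o = -9602 (o = -9946 + 344 = -9602)
Q(D, E) = -248 + 4*E (Q(D, E) = -4*(62 - E) = -248 + 4*E)
-30891/o + Q(22, 134)/(-2722) = -30891/(-9602) + (-248 + 4*134)/(-2722) = -30891*(-1/9602) + (-248 + 536)*(-1/2722) = 30891/9602 + 288*(-1/2722) = 30891/9602 - 144/1361 = 40659963/13068322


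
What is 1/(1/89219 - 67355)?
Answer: -89219/6009345744 ≈ -1.4847e-5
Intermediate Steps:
1/(1/89219 - 67355) = 1/(-6009345744/89219) = -89219/6009345744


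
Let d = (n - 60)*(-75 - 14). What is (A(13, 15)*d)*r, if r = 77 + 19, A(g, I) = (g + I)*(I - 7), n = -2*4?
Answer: 130142208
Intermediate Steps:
n = -8
A(g, I) = (-7 + I)*(I + g) (A(g, I) = (I + g)*(-7 + I) = (-7 + I)*(I + g))
r = 96
d = 6052 (d = (-8 - 60)*(-75 - 14) = -68*(-89) = 6052)
(A(13, 15)*d)*r = ((15² - 7*15 - 7*13 + 15*13)*6052)*96 = ((225 - 105 - 91 + 195)*6052)*96 = (224*6052)*96 = 1355648*96 = 130142208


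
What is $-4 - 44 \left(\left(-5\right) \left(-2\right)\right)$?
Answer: $-444$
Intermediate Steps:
$-4 - 44 \left(\left(-5\right) \left(-2\right)\right) = -4 - 440 = -444$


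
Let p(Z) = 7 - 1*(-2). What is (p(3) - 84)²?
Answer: 5625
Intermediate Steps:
p(Z) = 9 (p(Z) = 7 + 2 = 9)
(p(3) - 84)² = (9 - 84)² = (-75)² = 5625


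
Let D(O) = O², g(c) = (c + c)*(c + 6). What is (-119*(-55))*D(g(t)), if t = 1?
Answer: 1282820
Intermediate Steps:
g(c) = 2*c*(6 + c) (g(c) = (2*c)*(6 + c) = 2*c*(6 + c))
(-119*(-55))*D(g(t)) = (-119*(-55))*(2*1*(6 + 1))² = 6545*(2*1*7)² = 6545*14² = 6545*196 = 1282820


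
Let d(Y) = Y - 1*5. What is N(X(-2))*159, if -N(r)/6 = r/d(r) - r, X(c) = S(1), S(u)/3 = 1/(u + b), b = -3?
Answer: -21465/13 ≈ -1651.2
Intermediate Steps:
d(Y) = -5 + Y (d(Y) = Y - 5 = -5 + Y)
S(u) = 3/(-3 + u) (S(u) = 3/(u - 3) = 3/(-3 + u))
X(c) = -3/2 (X(c) = 3/(-3 + 1) = 3/(-2) = 3*(-1/2) = -3/2)
N(r) = 6*r - 6*r/(-5 + r) (N(r) = -6*(r/(-5 + r) - r) = -6*(-r + r/(-5 + r)) = 6*r - 6*r/(-5 + r))
N(X(-2))*159 = (6*(-3/2)*(-6 - 3/2)/(-5 - 3/2))*159 = (6*(-3/2)*(-15/2)/(-13/2))*159 = (6*(-3/2)*(-2/13)*(-15/2))*159 = -135/13*159 = -21465/13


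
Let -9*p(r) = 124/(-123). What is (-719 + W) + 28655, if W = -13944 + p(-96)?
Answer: 15489268/1107 ≈ 13992.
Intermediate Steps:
p(r) = 124/1107 (p(r) = -124/(9*(-123)) = -124*(-1)/(9*123) = -⅑*(-124/123) = 124/1107)
W = -15435884/1107 (W = -13944 + 124/1107 = -15435884/1107 ≈ -13944.)
(-719 + W) + 28655 = (-719 - 15435884/1107) + 28655 = -16231817/1107 + 28655 = 15489268/1107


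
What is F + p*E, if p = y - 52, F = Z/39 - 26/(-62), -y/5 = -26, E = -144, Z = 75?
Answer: -4525552/403 ≈ -11230.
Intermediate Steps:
y = 130 (y = -5*(-26) = 130)
F = 944/403 (F = 75/39 - 26/(-62) = 75*(1/39) - 26*(-1/62) = 25/13 + 13/31 = 944/403 ≈ 2.3424)
p = 78 (p = 130 - 52 = 78)
F + p*E = 944/403 + 78*(-144) = 944/403 - 11232 = -4525552/403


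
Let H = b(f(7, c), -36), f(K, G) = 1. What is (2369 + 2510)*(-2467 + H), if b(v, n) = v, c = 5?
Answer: -12031614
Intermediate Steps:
H = 1
(2369 + 2510)*(-2467 + H) = (2369 + 2510)*(-2467 + 1) = 4879*(-2466) = -12031614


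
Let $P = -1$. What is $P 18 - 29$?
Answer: $-47$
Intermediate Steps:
$P 18 - 29 = \left(-1\right) 18 - 29 = -18 - 29 = -47$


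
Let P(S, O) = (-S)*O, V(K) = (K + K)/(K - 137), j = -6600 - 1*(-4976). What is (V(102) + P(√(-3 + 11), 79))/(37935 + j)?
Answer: -204/1270885 - 158*√2/36311 ≈ -0.0063142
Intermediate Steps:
j = -1624 (j = -6600 + 4976 = -1624)
V(K) = 2*K/(-137 + K) (V(K) = (2*K)/(-137 + K) = 2*K/(-137 + K))
P(S, O) = -O*S
(V(102) + P(√(-3 + 11), 79))/(37935 + j) = (2*102/(-137 + 102) - 1*79*√(-3 + 11))/(37935 - 1624) = (2*102/(-35) - 1*79*√8)/36311 = (2*102*(-1/35) - 1*79*2*√2)*(1/36311) = (-204/35 - 158*√2)*(1/36311) = -204/1270885 - 158*√2/36311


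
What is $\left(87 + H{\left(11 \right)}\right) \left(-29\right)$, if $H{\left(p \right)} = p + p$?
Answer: $-3161$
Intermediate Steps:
$H{\left(p \right)} = 2 p$
$\left(87 + H{\left(11 \right)}\right) \left(-29\right) = \left(87 + 2 \cdot 11\right) \left(-29\right) = \left(87 + 22\right) \left(-29\right) = 109 \left(-29\right) = -3161$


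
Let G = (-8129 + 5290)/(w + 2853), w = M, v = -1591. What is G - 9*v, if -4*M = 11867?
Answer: 6526501/455 ≈ 14344.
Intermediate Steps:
M = -11867/4 (M = -¼*11867 = -11867/4 ≈ -2966.8)
w = -11867/4 ≈ -2966.8
G = 11356/455 (G = (-8129 + 5290)/(-11867/4 + 2853) = -2839/(-455/4) = -2839*(-4/455) = 11356/455 ≈ 24.958)
G - 9*v = 11356/455 - 9*(-1591) = 11356/455 + 14319 = 6526501/455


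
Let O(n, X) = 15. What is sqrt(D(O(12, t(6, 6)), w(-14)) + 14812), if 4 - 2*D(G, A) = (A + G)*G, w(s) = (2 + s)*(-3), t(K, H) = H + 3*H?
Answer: 3*sqrt(6414)/2 ≈ 120.13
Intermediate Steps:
t(K, H) = 4*H
w(s) = -6 - 3*s
D(G, A) = 2 - G*(A + G)/2 (D(G, A) = 2 - (A + G)*G/2 = 2 - G*(A + G)/2)
sqrt(D(O(12, t(6, 6)), w(-14)) + 14812) = sqrt((2 - 1/2*15**2 - 1/2*(-6 - 3*(-14))*15) + 14812) = sqrt((2 - 1/2*225 - 1/2*(-6 + 42)*15) + 14812) = sqrt((2 - 225/2 - 1/2*36*15) + 14812) = sqrt((2 - 225/2 - 270) + 14812) = sqrt(-761/2 + 14812) = sqrt(28863/2) = 3*sqrt(6414)/2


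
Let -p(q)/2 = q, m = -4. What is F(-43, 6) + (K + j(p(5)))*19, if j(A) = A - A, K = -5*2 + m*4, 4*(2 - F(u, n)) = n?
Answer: -987/2 ≈ -493.50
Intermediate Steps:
F(u, n) = 2 - n/4
p(q) = -2*q
K = -26 (K = -5*2 - 4*4 = -10 - 16 = -26)
j(A) = 0
F(-43, 6) + (K + j(p(5)))*19 = (2 - 1/4*6) + (-26 + 0)*19 = (2 - 3/2) - 26*19 = 1/2 - 494 = -987/2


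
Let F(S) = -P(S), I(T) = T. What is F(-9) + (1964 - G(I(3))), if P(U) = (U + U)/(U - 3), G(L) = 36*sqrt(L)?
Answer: 3925/2 - 36*sqrt(3) ≈ 1900.1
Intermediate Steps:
P(U) = 2*U/(-3 + U) (P(U) = (2*U)/(-3 + U) = 2*U/(-3 + U))
F(S) = -2*S/(-3 + S)
F(-9) + (1964 - G(I(3))) = -2*(-9)/(-3 - 9) + (1964 - 36*sqrt(3)) = -2*(-9)/(-12) + (1964 - 36*sqrt(3)) = -2*(-9)*(-1/12) + (1964 - 36*sqrt(3)) = -3/2 + (1964 - 36*sqrt(3)) = 3925/2 - 36*sqrt(3)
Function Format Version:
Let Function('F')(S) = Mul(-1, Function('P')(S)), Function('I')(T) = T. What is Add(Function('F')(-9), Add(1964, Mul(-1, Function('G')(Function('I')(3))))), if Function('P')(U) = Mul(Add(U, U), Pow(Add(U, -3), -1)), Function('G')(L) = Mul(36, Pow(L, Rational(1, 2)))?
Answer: Add(Rational(3925, 2), Mul(-36, Pow(3, Rational(1, 2)))) ≈ 1900.1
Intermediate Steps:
Function('P')(U) = Mul(2, U, Pow(Add(-3, U), -1)) (Function('P')(U) = Mul(Mul(2, U), Pow(Add(-3, U), -1)) = Mul(2, U, Pow(Add(-3, U), -1)))
Function('F')(S) = Mul(-2, S, Pow(Add(-3, S), -1)) (Function('F')(S) = Mul(-1, Mul(2, S, Pow(Add(-3, S), -1))) = Mul(-2, S, Pow(Add(-3, S), -1)))
Add(Function('F')(-9), Add(1964, Mul(-1, Function('G')(Function('I')(3))))) = Add(Mul(-2, -9, Pow(Add(-3, -9), -1)), Add(1964, Mul(-1, Mul(36, Pow(3, Rational(1, 2)))))) = Add(Mul(-2, -9, Pow(-12, -1)), Add(1964, Mul(-36, Pow(3, Rational(1, 2))))) = Add(Mul(-2, -9, Rational(-1, 12)), Add(1964, Mul(-36, Pow(3, Rational(1, 2))))) = Add(Rational(-3, 2), Add(1964, Mul(-36, Pow(3, Rational(1, 2))))) = Add(Rational(3925, 2), Mul(-36, Pow(3, Rational(1, 2))))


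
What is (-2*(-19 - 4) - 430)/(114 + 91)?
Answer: -384/205 ≈ -1.8732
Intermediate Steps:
(-2*(-19 - 4) - 430)/(114 + 91) = (-2*(-23) - 430)/205 = (46 - 430)*(1/205) = -384*1/205 = -384/205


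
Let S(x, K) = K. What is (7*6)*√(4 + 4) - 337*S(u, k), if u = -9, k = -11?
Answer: 3707 + 84*√2 ≈ 3825.8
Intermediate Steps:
(7*6)*√(4 + 4) - 337*S(u, k) = (7*6)*√(4 + 4) - 337*(-11) = 42*√8 + 3707 = 42*(2*√2) + 3707 = 84*√2 + 3707 = 3707 + 84*√2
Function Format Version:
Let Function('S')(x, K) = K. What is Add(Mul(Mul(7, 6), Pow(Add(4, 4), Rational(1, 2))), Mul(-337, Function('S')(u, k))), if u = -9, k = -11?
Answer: Add(3707, Mul(84, Pow(2, Rational(1, 2)))) ≈ 3825.8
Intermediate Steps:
Add(Mul(Mul(7, 6), Pow(Add(4, 4), Rational(1, 2))), Mul(-337, Function('S')(u, k))) = Add(Mul(Mul(7, 6), Pow(Add(4, 4), Rational(1, 2))), Mul(-337, -11)) = Add(Mul(42, Pow(8, Rational(1, 2))), 3707) = Add(Mul(42, Mul(2, Pow(2, Rational(1, 2)))), 3707) = Add(Mul(84, Pow(2, Rational(1, 2))), 3707) = Add(3707, Mul(84, Pow(2, Rational(1, 2))))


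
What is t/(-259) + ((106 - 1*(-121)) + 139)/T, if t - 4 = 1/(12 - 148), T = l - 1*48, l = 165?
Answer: 4276151/1373736 ≈ 3.1128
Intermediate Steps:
T = 117 (T = 165 - 1*48 = 165 - 48 = 117)
t = 543/136 (t = 4 + 1/(12 - 148) = 4 + 1/(-136) = 4 - 1/136 = 543/136 ≈ 3.9926)
t/(-259) + ((106 - 1*(-121)) + 139)/T = (543/136)/(-259) + ((106 - 1*(-121)) + 139)/117 = (543/136)*(-1/259) + ((106 + 121) + 139)*(1/117) = -543/35224 + (227 + 139)*(1/117) = -543/35224 + 366*(1/117) = -543/35224 + 122/39 = 4276151/1373736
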